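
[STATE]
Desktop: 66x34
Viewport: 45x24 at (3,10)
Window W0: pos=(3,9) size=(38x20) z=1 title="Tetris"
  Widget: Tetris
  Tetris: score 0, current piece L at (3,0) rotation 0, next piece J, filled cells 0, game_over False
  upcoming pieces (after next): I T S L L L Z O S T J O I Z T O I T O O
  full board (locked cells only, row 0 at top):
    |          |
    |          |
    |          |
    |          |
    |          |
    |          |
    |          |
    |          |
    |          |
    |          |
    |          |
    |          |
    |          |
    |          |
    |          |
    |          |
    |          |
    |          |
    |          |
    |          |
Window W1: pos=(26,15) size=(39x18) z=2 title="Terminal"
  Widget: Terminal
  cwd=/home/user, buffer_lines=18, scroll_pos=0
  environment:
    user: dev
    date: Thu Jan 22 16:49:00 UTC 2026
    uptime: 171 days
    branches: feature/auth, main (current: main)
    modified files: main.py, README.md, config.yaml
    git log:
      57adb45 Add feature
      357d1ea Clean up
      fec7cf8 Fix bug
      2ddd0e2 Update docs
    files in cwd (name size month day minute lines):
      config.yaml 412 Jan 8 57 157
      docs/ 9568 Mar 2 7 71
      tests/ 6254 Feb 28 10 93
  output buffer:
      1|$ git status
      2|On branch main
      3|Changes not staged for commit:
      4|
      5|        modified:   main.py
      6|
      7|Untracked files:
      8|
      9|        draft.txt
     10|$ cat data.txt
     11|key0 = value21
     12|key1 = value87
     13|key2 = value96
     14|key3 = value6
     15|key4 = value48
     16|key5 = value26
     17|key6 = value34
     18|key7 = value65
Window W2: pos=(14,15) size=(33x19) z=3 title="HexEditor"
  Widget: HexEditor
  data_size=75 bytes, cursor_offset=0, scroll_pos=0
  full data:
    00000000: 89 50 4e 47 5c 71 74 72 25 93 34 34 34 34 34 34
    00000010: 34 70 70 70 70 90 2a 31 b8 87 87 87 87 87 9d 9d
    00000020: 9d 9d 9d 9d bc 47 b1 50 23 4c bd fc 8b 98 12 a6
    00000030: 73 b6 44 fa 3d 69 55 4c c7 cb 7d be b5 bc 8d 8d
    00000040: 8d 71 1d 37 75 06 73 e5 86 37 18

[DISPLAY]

┃ Tetris                             ┃       
┠────────────────────────────────────┨       
┃          │Next:                    ┃       
┃          │█                        ┃       
┃          │███                      ┃       
┃          ┏━━━━━━━━━━━━━━━━━━━━━━━━━━━━━━━┓━
┃          ┃ HexEditor                     ┃ 
┃          ┠───────────────────────────────┨─
┃          ┃00000000  89 50 4e 47 5c 71 74 ┃ 
┃          ┃00000010  34 70 70 70 70 90 2a ┃ 
┃          ┃00000020  9d 9d 9d 9d bc 47 b1 ┃o
┃          ┃00000030  73 b6 44 fa 3d 69 55 ┃ 
┃          ┃00000040  8d 71 1d 37 75 06 73 ┃m
┃          ┃                               ┃ 
┃          ┃                               ┃ 
┃          ┃                               ┃ 
┃          ┃                               ┃ 
┃          ┃                               ┃ 
┗━━━━━━━━━━┃                               ┃ 
           ┃                               ┃ 
           ┃                               ┃ 
           ┃                               ┃ 
           ┃                               ┃━
           ┗━━━━━━━━━━━━━━━━━━━━━━━━━━━━━━━┛ 


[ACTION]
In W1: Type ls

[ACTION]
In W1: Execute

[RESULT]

┃ Tetris                             ┃       
┠────────────────────────────────────┨       
┃          │Next:                    ┃       
┃          │█                        ┃       
┃          │███                      ┃       
┃          ┏━━━━━━━━━━━━━━━━━━━━━━━━━━━━━━━┓━
┃          ┃ HexEditor                     ┃ 
┃          ┠───────────────────────────────┨─
┃          ┃00000000  89 50 4e 47 5c 71 74 ┃ 
┃          ┃00000010  34 70 70 70 70 90 2a ┃ 
┃          ┃00000020  9d 9d 9d 9d bc 47 b1 ┃ 
┃          ┃00000030  73 b6 44 fa 3d 69 55 ┃ 
┃          ┃00000040  8d 71 1d 37 75 06 73 ┃ 
┃          ┃                               ┃ 
┃          ┃                               ┃ 
┃          ┃                               ┃ 
┃          ┃                               ┃ 
┃          ┃                               ┃ 
┗━━━━━━━━━━┃                               ┃ 
           ┃                               ┃ 
           ┃                               ┃t
           ┃                               ┃ 
           ┃                               ┃━
           ┗━━━━━━━━━━━━━━━━━━━━━━━━━━━━━━━┛ 


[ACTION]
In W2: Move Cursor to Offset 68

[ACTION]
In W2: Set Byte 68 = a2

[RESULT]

┃ Tetris                             ┃       
┠────────────────────────────────────┨       
┃          │Next:                    ┃       
┃          │█                        ┃       
┃          │███                      ┃       
┃          ┏━━━━━━━━━━━━━━━━━━━━━━━━━━━━━━━┓━
┃          ┃ HexEditor                     ┃ 
┃          ┠───────────────────────────────┨─
┃          ┃00000000  89 50 4e 47 5c 71 74 ┃ 
┃          ┃00000010  34 70 70 70 70 90 2a ┃ 
┃          ┃00000020  9d 9d 9d 9d bc 47 b1 ┃ 
┃          ┃00000030  73 b6 44 fa 3d 69 55 ┃ 
┃          ┃00000040  8d 71 1d 37 A2 06 73 ┃ 
┃          ┃                               ┃ 
┃          ┃                               ┃ 
┃          ┃                               ┃ 
┃          ┃                               ┃ 
┃          ┃                               ┃ 
┗━━━━━━━━━━┃                               ┃ 
           ┃                               ┃ 
           ┃                               ┃t
           ┃                               ┃ 
           ┃                               ┃━
           ┗━━━━━━━━━━━━━━━━━━━━━━━━━━━━━━━┛ 


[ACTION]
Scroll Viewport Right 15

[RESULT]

                      ┃                      
──────────────────────┨                      
t:                    ┃                      
                      ┃                      
                      ┃                      
━━━━━━━━━━━━━━━━━━━━━━━━━━━━┓━━━━━━━━━━━━━━━━
xEditor                     ┃                
────────────────────────────┨────────────────
00000  89 50 4e 47 5c 71 74 ┃                
00010  34 70 70 70 70 90 2a ┃                
00020  9d 9d 9d 9d bc 47 b1 ┃                
00030  73 b6 44 fa 3d 69 55 ┃                
00040  8d 71 1d 37 A2 06 73 ┃                
                            ┃                
                            ┃                
                            ┃                
                            ┃                
                            ┃                
                            ┃                
                            ┃                
                            ┃tests/          
                            ┃                
                            ┃━━━━━━━━━━━━━━━━
━━━━━━━━━━━━━━━━━━━━━━━━━━━━┛                


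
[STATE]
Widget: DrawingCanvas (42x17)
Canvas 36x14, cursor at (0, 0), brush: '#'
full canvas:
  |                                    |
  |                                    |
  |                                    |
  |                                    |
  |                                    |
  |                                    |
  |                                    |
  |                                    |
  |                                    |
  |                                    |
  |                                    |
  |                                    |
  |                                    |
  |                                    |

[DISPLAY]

+                                         
                                          
                                          
                                          
                                          
                                          
                                          
                                          
                                          
                                          
                                          
                                          
                                          
                                          
                                          
                                          
                                          


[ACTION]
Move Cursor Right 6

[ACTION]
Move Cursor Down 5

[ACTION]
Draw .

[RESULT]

                                          
                                          
                                          
                                          
                                          
      .                                   
                                          
                                          
                                          
                                          
                                          
                                          
                                          
                                          
                                          
                                          
                                          


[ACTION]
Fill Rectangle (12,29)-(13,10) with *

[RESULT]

                                          
                                          
                                          
                                          
                                          
      .                                   
                                          
                                          
                                          
                                          
                                          
                                          
          ********************            
          ********************            
                                          
                                          
                                          


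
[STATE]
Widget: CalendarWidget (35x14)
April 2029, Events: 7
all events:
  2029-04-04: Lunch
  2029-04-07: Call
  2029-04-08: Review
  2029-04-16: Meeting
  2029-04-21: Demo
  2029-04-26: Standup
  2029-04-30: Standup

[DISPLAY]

             April 2029            
Mo Tu We Th Fr Sa Su               
                   1               
 2  3  4*  5  6  7*  8*            
 9 10 11 12 13 14 15               
16* 17 18 19 20 21* 22             
23 24 25 26* 27 28 29              
30*                                
                                   
                                   
                                   
                                   
                                   
                                   


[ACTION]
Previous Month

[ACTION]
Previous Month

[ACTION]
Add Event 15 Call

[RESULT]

           February 2029           
Mo Tu We Th Fr Sa Su               
          1  2  3  4               
 5  6  7  8  9 10 11               
12 13 14 15* 16 17 18              
19 20 21 22 23 24 25               
26 27 28                           
                                   
                                   
                                   
                                   
                                   
                                   
                                   


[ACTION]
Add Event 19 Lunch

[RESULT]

           February 2029           
Mo Tu We Th Fr Sa Su               
          1  2  3  4               
 5  6  7  8  9 10 11               
12 13 14 15* 16 17 18              
19* 20 21 22 23 24 25              
26 27 28                           
                                   
                                   
                                   
                                   
                                   
                                   
                                   


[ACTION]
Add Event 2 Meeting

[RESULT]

           February 2029           
Mo Tu We Th Fr Sa Su               
          1  2*  3  4              
 5  6  7  8  9 10 11               
12 13 14 15* 16 17 18              
19* 20 21 22 23 24 25              
26 27 28                           
                                   
                                   
                                   
                                   
                                   
                                   
                                   


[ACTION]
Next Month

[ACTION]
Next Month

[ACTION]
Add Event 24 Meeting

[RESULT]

             April 2029            
Mo Tu We Th Fr Sa Su               
                   1               
 2  3  4*  5  6  7*  8*            
 9 10 11 12 13 14 15               
16* 17 18 19 20 21* 22             
23 24* 25 26* 27 28 29             
30*                                
                                   
                                   
                                   
                                   
                                   
                                   


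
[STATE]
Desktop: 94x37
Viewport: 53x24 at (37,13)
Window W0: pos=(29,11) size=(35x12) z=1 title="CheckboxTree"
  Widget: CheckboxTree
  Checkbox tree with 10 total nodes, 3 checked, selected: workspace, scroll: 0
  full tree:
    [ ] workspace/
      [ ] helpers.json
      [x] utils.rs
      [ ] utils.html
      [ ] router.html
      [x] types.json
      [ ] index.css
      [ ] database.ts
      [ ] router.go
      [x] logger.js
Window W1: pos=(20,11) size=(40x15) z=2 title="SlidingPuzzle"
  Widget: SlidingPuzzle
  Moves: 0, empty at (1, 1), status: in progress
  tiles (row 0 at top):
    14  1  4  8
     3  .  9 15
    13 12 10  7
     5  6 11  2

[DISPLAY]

──────────────────────┨───┨                          
────┐                 ┃   ┃                          
  8 │                 ┃   ┃                          
────┤                 ┃   ┃                          
 15 │                 ┃   ┃                          
────┤                 ┃   ┃                          
  7 │                 ┃   ┃                          
────┤                 ┃   ┃                          
  2 │                 ┃   ┃                          
────┘                 ┃━━━┛                          
                      ┃                              
                      ┃                              
━━━━━━━━━━━━━━━━━━━━━━┛                              
                                                     
                                                     
                                                     
                                                     
                                                     
                                                     
                                                     
                                                     
                                                     
                                                     
                                                     


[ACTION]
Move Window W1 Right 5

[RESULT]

───────────────────────────┨                         
────┬────┐                 ┃                         
  4 │  8 │                 ┃                         
────┼────┤                 ┃                         
  9 │ 15 │                 ┃                         
────┼────┤                 ┃                         
 10 │  7 │                 ┃                         
────┼────┤                 ┃                         
 11 │  2 │                 ┃                         
────┴────┘                 ┃                         
                           ┃                         
                           ┃                         
━━━━━━━━━━━━━━━━━━━━━━━━━━━┛                         
                                                     
                                                     
                                                     
                                                     
                                                     
                                                     
                                                     
                                                     
                                                     
                                                     
                                                     


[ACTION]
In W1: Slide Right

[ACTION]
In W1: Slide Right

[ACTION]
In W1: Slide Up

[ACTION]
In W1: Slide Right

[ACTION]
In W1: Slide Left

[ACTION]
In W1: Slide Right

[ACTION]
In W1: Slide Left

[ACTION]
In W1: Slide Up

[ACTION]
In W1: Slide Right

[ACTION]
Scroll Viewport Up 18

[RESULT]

                                                     
                                                     
                                                     
                                                     
                                                     
                                                     
                                                     
                                                     
                                                     
                                                     
                                                     
━━━━━━━━━━━━━━━━━━━━━━━━━━━┓                         
zle                        ┃                         
───────────────────────────┨                         
────┬────┐                 ┃                         
  4 │  8 │                 ┃                         
────┼────┤                 ┃                         
  9 │ 15 │                 ┃                         
────┼────┤                 ┃                         
 10 │  7 │                 ┃                         
────┼────┤                 ┃                         
 11 │  2 │                 ┃                         
────┴────┘                 ┃                         
                           ┃                         


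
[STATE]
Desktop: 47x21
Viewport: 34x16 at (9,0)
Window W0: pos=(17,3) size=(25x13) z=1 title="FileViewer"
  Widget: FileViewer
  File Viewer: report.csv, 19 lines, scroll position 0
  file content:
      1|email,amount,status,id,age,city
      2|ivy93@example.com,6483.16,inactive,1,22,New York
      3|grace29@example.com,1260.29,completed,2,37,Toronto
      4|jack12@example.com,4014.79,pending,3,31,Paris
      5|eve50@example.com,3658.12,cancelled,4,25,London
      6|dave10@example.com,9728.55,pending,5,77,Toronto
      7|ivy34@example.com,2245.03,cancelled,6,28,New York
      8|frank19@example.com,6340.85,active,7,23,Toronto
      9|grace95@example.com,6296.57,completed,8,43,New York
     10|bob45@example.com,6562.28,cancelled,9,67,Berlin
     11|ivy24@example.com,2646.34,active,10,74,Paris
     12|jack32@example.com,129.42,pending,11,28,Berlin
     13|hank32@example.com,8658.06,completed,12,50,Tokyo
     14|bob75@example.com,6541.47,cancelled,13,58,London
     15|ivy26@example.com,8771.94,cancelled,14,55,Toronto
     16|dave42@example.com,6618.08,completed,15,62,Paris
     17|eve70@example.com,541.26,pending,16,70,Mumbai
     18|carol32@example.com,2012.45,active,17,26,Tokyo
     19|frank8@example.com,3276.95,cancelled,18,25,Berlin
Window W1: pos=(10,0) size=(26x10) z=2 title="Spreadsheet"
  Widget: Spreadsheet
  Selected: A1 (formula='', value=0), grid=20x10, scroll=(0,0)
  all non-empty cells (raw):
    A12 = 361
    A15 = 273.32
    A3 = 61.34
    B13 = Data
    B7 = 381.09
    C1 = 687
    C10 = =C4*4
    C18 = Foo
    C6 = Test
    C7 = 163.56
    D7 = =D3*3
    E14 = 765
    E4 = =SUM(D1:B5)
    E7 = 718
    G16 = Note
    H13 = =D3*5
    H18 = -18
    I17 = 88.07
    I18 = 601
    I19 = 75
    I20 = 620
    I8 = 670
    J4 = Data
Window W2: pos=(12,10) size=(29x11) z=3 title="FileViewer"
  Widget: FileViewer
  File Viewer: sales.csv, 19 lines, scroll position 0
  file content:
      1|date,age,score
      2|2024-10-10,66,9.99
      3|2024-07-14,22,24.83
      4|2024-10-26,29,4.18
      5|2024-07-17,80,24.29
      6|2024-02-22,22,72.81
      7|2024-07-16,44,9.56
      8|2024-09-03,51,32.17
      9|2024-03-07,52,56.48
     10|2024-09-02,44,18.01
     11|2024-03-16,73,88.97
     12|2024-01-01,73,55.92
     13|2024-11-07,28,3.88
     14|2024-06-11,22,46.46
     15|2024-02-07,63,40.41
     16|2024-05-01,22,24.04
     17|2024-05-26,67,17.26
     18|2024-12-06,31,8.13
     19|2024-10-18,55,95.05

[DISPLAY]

 ┏━━━━━━━━━━━━━━━━━━━━━━━━┓       
 ┃ Spreadsheet            ┃       
 ┠────────────────────────┨       
 ┃A1:                     ┃━━━━━┓ 
 ┃       A       B       C┃     ┃ 
 ┃------------------------┃─────┨ 
 ┃  1      [0]       0    ┃s,id▲┃ 
 ┃  2        0       0    ┃6483█┃ 
 ┃  3    61.34       0    ┃m,12░┃ 
 ┗━━━━━━━━━━━━━━━━━━━━━━━━┛,401░┃ 
   ┏━━━━━━━━━━━━━━━━━━━━━━━━━━━┓┃ 
   ┃ FileViewer                ┃┃ 
   ┠───────────────────────────┨┃ 
   ┃date,age,score            ▲┃┃ 
   ┃2024-10-10,66,9.99        █┃┃ 
   ┃2024-07-14,22,24.83       ░┃┛ 


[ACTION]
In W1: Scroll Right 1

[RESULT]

 ┏━━━━━━━━━━━━━━━━━━━━━━━━┓       
 ┃ Spreadsheet            ┃       
 ┠────────────────────────┨       
 ┃A1:                     ┃━━━━━┓ 
 ┃       B       C       D┃     ┃ 
 ┃------------------------┃─────┨ 
 ┃  1        0     687    ┃s,id▲┃ 
 ┃  2        0       0    ┃6483█┃ 
 ┃  3        0       0    ┃m,12░┃ 
 ┗━━━━━━━━━━━━━━━━━━━━━━━━┛,401░┃ 
   ┏━━━━━━━━━━━━━━━━━━━━━━━━━━━┓┃ 
   ┃ FileViewer                ┃┃ 
   ┠───────────────────────────┨┃ 
   ┃date,age,score            ▲┃┃ 
   ┃2024-10-10,66,9.99        █┃┃ 
   ┃2024-07-14,22,24.83       ░┃┛ 


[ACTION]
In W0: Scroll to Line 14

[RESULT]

 ┏━━━━━━━━━━━━━━━━━━━━━━━━┓       
 ┃ Spreadsheet            ┃       
 ┠────────────────────────┨       
 ┃A1:                     ┃━━━━━┓ 
 ┃       B       C       D┃     ┃ 
 ┃------------------------┃─────┨ 
 ┃  1        0     687    ┃2646▲┃ 
 ┃  2        0       0    ┃,129░┃ 
 ┃  3        0       0    ┃,865░┃ 
 ┗━━━━━━━━━━━━━━━━━━━━━━━━┛6541░┃ 
   ┏━━━━━━━━━━━━━━━━━━━━━━━━━━━┓┃ 
   ┃ FileViewer                ┃┃ 
   ┠───────────────────────────┨┃ 
   ┃date,age,score            ▲┃┃ 
   ┃2024-10-10,66,9.99        █┃┃ 
   ┃2024-07-14,22,24.83       ░┃┛ 


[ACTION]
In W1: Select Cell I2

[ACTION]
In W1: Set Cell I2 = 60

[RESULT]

 ┏━━━━━━━━━━━━━━━━━━━━━━━━┓       
 ┃ Spreadsheet            ┃       
 ┠────────────────────────┨       
 ┃I2: 60                  ┃━━━━━┓ 
 ┃       B       C       D┃     ┃ 
 ┃------------------------┃─────┨ 
 ┃  1        0     687    ┃2646▲┃ 
 ┃  2        0       0    ┃,129░┃ 
 ┃  3        0       0    ┃,865░┃ 
 ┗━━━━━━━━━━━━━━━━━━━━━━━━┛6541░┃ 
   ┏━━━━━━━━━━━━━━━━━━━━━━━━━━━┓┃ 
   ┃ FileViewer                ┃┃ 
   ┠───────────────────────────┨┃ 
   ┃date,age,score            ▲┃┃ 
   ┃2024-10-10,66,9.99        █┃┃ 
   ┃2024-07-14,22,24.83       ░┃┛ 


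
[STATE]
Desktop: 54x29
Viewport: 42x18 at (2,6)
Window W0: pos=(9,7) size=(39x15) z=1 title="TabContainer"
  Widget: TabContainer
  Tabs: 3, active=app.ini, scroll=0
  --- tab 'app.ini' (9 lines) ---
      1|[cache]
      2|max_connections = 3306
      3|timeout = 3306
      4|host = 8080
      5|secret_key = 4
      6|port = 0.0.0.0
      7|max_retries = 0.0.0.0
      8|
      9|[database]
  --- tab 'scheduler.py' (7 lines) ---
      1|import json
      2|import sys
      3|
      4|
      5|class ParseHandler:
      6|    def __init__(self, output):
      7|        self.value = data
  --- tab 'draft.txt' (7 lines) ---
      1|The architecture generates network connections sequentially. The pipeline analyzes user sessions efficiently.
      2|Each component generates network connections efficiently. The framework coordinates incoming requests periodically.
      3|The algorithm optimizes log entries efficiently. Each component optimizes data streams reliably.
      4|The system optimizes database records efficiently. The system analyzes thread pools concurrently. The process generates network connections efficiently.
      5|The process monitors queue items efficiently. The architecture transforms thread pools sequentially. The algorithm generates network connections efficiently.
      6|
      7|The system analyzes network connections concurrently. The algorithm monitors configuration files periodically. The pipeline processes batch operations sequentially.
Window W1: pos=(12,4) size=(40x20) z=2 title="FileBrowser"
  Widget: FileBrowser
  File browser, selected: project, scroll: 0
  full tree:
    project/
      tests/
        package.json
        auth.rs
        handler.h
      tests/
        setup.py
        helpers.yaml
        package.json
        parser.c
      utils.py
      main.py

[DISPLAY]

          ┠───────────────────────────────
       ┏━━┃> [-] project/                 
       ┃ T┃    [+] tests/                 
       ┠──┃    [+] tests/                 
       ┃[a┃    utils.py                   
       ┃──┃    main.py                    
       ┃[c┃                               
       ┃ma┃                               
       ┃ti┃                               
       ┃ho┃                               
       ┃se┃                               
       ┃po┃                               
       ┃ma┃                               
       ┃  ┃                               
       ┃[d┃                               
       ┗━━┃                               
          ┃                               
          ┗━━━━━━━━━━━━━━━━━━━━━━━━━━━━━━━


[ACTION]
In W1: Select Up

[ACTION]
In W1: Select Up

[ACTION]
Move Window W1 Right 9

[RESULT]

            ┠─────────────────────────────
       ┏━━━━┃> [-] project/               
       ┃ Tab┃    [+] tests/               
       ┠────┃    [+] tests/               
       ┃[app┃    utils.py                 
       ┃────┃    main.py                  
       ┃[cac┃                             
       ┃max_┃                             
       ┃time┃                             
       ┃host┃                             
       ┃secr┃                             
       ┃port┃                             
       ┃max_┃                             
       ┃    ┃                             
       ┃[dat┃                             
       ┗━━━━┃                             
            ┃                             
            ┗━━━━━━━━━━━━━━━━━━━━━━━━━━━━━


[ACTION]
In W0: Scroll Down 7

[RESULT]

            ┠─────────────────────────────
       ┏━━━━┃> [-] project/               
       ┃ Tab┃    [+] tests/               
       ┠────┃    [+] tests/               
       ┃[app┃    utils.py                 
       ┃────┃    main.py                  
       ┃    ┃                             
       ┃[dat┃                             
       ┃    ┃                             
       ┃    ┃                             
       ┃    ┃                             
       ┃    ┃                             
       ┃    ┃                             
       ┃    ┃                             
       ┃    ┃                             
       ┗━━━━┃                             
            ┃                             
            ┗━━━━━━━━━━━━━━━━━━━━━━━━━━━━━


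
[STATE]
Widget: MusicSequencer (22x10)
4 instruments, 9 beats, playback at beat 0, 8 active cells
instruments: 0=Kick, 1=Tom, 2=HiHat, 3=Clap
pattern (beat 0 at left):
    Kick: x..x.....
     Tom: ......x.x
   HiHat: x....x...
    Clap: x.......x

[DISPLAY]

      ▼12345678       
  Kick█··█·····       
   Tom······█·█       
 HiHat█····█···       
  Clap█·······█       
                      
                      
                      
                      
                      


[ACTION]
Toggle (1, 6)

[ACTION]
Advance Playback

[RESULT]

      0▼2345678       
  Kick█··█·····       
   Tom········█       
 HiHat█····█···       
  Clap█·······█       
                      
                      
                      
                      
                      


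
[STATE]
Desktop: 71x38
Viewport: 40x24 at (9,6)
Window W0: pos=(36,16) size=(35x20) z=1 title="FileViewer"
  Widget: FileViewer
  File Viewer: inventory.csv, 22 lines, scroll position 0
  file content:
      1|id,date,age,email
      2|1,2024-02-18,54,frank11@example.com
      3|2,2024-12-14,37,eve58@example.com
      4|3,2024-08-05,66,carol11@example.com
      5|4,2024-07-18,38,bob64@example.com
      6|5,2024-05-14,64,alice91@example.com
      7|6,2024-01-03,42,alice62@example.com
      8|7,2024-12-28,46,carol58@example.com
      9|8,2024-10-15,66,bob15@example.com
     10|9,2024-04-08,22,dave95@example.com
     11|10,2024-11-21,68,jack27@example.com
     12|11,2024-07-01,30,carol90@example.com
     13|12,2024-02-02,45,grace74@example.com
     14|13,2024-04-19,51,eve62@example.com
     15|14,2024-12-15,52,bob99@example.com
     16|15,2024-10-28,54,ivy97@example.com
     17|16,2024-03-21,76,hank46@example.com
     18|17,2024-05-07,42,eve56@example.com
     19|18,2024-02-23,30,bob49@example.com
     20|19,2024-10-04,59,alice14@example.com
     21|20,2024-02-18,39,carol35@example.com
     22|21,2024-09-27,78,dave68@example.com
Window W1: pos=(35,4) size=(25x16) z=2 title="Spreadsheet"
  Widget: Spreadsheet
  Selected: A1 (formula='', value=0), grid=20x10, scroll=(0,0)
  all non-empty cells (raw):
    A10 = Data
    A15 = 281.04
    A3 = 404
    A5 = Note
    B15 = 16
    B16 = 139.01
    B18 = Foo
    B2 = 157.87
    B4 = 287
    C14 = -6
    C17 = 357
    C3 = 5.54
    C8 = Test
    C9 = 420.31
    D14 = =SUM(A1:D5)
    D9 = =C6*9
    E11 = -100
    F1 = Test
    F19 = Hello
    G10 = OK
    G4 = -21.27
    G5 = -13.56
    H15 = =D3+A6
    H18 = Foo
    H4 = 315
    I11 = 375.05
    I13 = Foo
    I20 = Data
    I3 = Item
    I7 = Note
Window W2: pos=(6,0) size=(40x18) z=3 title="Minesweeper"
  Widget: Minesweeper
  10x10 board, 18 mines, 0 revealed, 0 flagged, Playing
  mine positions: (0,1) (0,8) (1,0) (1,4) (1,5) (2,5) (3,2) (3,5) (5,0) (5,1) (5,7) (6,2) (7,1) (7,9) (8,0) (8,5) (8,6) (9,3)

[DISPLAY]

■■■■■■■■                            ┃───
■■■■■■■■                            ┃   
■■■■■■■■                            ┃   
■■■■■■■■                            ┃---
■■■■■■■■                            ┃0] 
■■■■■■■■                            ┃ 0 
■■■■■■■■                            ┃04 
                                    ┃ 0 
                                    ┃   
                                    ┃ 0 
                                    ┃ 0 
━━━━━━━━━━━━━━━━━━━━━━━━━━━━━━━━━━━━┛ 0 
                          ┃  9        0 
                          ┗━━━━━━━━━━━━━
                           ┃1,2024-02-18
                           ┃2,2024-12-14
                           ┃3,2024-08-05
                           ┃4,2024-07-18
                           ┃5,2024-05-14
                           ┃6,2024-01-03
                           ┃7,2024-12-28
                           ┃8,2024-10-15
                           ┃9,2024-04-08
                           ┃10,2024-11-2


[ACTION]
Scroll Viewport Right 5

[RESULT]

■■■                            ┃────────
■■■                            ┃        
■■■                            ┃     B  
■■■                            ┃--------
■■■                            ┃0]      
■■■                            ┃ 0  157.
■■■                            ┃04      
                               ┃ 0     2
                               ┃        
                               ┃ 0      
                               ┃ 0      
━━━━━━━━━━━━━━━━━━━━━━━━━━━━━━━┛ 0      
                     ┃  9        0      
                     ┗━━━━━━━━━━━━━━━━━━
                      ┃1,2024-02-18,54,f
                      ┃2,2024-12-14,37,e
                      ┃3,2024-08-05,66,c
                      ┃4,2024-07-18,38,b
                      ┃5,2024-05-14,64,a
                      ┃6,2024-01-03,42,a
                      ┃7,2024-12-28,46,c
                      ┃8,2024-10-15,66,b
                      ┃9,2024-04-08,22,d
                      ┃10,2024-11-21,68,


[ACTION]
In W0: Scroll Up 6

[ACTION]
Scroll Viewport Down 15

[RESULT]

                               ┃        
                               ┃ 0      
                               ┃ 0      
━━━━━━━━━━━━━━━━━━━━━━━━━━━━━━━┛ 0      
                     ┃  9        0      
                     ┗━━━━━━━━━━━━━━━━━━
                      ┃1,2024-02-18,54,f
                      ┃2,2024-12-14,37,e
                      ┃3,2024-08-05,66,c
                      ┃4,2024-07-18,38,b
                      ┃5,2024-05-14,64,a
                      ┃6,2024-01-03,42,a
                      ┃7,2024-12-28,46,c
                      ┃8,2024-10-15,66,b
                      ┃9,2024-04-08,22,d
                      ┃10,2024-11-21,68,
                      ┃11,2024-07-01,30,
                      ┃12,2024-02-02,45,
                      ┃13,2024-04-19,51,
                      ┃14,2024-12-15,52,
                      ┃15,2024-10-28,54,
                      ┗━━━━━━━━━━━━━━━━━
                                        
                                        


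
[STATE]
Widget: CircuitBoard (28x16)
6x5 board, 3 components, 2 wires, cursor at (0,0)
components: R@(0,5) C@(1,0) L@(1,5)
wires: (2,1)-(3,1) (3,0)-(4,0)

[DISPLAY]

   0 1 2 3 4 5              
0  [.]                  R   
                            
1   C                   L   
                            
2       ·                   
        │                   
3   ·   ·                   
    │                       
4   ·                       
Cursor: (0,0)               
                            
                            
                            
                            
                            


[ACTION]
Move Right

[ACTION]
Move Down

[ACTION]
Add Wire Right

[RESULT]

   0 1 2 3 4 5              
0                       R   
                            
1   C  [.]─ ·           L   
                            
2       ·                   
        │                   
3   ·   ·                   
    │                       
4   ·                       
Cursor: (1,1)               
                            
                            
                            
                            
                            


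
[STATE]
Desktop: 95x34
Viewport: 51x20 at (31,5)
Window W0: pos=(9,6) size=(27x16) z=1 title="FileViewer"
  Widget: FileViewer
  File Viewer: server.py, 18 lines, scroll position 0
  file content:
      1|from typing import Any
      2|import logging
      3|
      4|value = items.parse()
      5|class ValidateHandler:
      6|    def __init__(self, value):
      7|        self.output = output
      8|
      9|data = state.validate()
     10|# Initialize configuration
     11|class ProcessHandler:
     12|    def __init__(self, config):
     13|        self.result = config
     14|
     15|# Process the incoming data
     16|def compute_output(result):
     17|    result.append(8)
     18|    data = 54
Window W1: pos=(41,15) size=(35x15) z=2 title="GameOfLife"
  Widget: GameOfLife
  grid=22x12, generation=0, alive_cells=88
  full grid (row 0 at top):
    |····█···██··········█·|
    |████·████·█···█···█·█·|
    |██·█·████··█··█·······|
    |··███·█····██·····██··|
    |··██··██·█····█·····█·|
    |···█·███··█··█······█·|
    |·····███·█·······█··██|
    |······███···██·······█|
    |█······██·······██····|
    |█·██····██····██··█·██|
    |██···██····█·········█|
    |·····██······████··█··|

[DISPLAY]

                                                   
━━━━┓                                              
    ┃                                              
────┨                                              
y  ▲┃                                              
   █┃                                              
   ░┃                                              
   ░┃                                              
:  ░┃                                              
, v░┃                                              
 ou░┃     ┏━━━━━━━━━━━━━━━━━━━━━━━━━━━━━━━━━┓      
   ░┃     ┃ GameOfLife                      ┃      
() ░┃     ┠─────────────────────────────────┨      
ati░┃     ┃Gen: 0                           ┃      
   ░┃     ┃████·████·█···█···█·█·           ┃      
, c▼┃     ┃██·█·████··█··█·······           ┃      
━━━━┛     ┃··███·█····██·····██··           ┃      
          ┃··██··██·█····█·····█·           ┃      
          ┃···█·███··█··█······█·           ┃      
          ┃·····███·█·······█··██           ┃      


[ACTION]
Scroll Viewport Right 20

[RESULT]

                                                   
                                                   
                                                   
                                                   
                                                   
                                                   
                                                   
                                                   
                                                   
                                                   
━━━━━━━━━━━━━━━━━━━━━━━━━━━━━━━┓                   
ameOfLife                      ┃                   
───────────────────────────────┨                   
n: 0                           ┃                   
██·████·█···█···█·█·           ┃                   
·█·████··█··█·······           ┃                   
███·█····██·····██··           ┃                   
██··██·█····█·····█·           ┃                   
·█·███··█··█······█·           ┃                   
···███·█·······█··██           ┃                   


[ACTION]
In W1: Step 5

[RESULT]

                                                   
                                                   
                                                   
                                                   
                                                   
                                                   
                                                   
                                                   
                                                   
                                                   
━━━━━━━━━━━━━━━━━━━━━━━━━━━━━━━┓                   
ameOfLife                      ┃                   
───────────────────────────────┨                   
n: 5                           ┃                   
···██···············           ┃                   
···········██····██·           ┃                   
···········██·····██           ┃                   
················█·█·           ┃                   
·██···██·········█··           ┃                   
██····██········██··           ┃                   


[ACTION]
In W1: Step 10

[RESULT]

                                                   
                                                   
                                                   
                                                   
                                                   
                                                   
                                                   
                                                   
                                                   
                                                   
━━━━━━━━━━━━━━━━━━━━━━━━━━━━━━━┓                   
ameOfLife                      ┃                   
───────────────────────────────┨                   
n: 15                          ┃                   
···██···············           ┃                   
···········██·······           ┃                   
···········██·······           ┃                   
····················           ┃                   
····················           ┃                   
······███···········           ┃                   


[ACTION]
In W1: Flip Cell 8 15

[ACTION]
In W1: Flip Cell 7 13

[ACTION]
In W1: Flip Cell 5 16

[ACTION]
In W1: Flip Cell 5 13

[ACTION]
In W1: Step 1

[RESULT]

                                                   
                                                   
                                                   
                                                   
                                                   
                                                   
                                                   
                                                   
                                                   
                                                   
━━━━━━━━━━━━━━━━━━━━━━━━━━━━━━━┓                   
ameOfLife                      ┃                   
───────────────────────────────┨                   
n: 16                          ┃                   
···██···············           ┃                   
···········██·······           ┃                   
···········██·······           ┃                   
···········██·······           ┃                   
·······█············           ┃                   
·······█············           ┃                   
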